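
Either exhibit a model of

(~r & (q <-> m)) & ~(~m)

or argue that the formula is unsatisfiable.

m: True, r: False, q: True

  ~r & (q <-> m) = True
    ~r = True
    q <-> m = True
  ~(~m) = True
    ~m = False
Both conjuncts True, so the formula holds.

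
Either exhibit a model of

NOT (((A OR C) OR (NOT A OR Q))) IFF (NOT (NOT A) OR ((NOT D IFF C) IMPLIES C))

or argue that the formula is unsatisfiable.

D=T, Q=T, A=F, C=F

  NOT (((A OR C) OR (NOT A OR Q))) IFF (NOT (NOT A) OR ((NOT D IFF C) IMPLIES C)) = True
    NOT (((A OR C) OR (NOT A OR Q))) = False
      (A OR C) OR (NOT A OR Q) = True
        A OR C = False
        NOT A OR Q = True
          NOT A = True
    NOT (NOT A) OR ((NOT D IFF C) IMPLIES C) = False
      NOT (NOT A) = False
        NOT A = True
      (NOT D IFF C) IMPLIES C = False
        NOT D IFF C = True
          NOT D = False
The formula evaluates to True.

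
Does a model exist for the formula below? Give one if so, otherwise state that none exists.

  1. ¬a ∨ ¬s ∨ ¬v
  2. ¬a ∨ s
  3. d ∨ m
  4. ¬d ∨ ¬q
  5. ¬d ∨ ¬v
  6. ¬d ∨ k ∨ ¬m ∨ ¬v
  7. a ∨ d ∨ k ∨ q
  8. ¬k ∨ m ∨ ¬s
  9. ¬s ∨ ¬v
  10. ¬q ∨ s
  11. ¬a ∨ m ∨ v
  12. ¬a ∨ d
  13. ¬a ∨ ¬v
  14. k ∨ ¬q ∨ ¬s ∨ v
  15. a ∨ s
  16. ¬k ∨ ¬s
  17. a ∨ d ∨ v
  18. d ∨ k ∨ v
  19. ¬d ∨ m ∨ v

a: False; d: True; m: True; v: False; q: False; s: True; k: False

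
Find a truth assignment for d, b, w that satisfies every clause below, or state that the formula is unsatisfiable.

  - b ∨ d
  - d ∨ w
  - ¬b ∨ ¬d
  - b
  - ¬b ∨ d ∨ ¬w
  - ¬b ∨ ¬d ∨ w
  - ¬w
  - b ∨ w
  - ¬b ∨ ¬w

Unsatisfiable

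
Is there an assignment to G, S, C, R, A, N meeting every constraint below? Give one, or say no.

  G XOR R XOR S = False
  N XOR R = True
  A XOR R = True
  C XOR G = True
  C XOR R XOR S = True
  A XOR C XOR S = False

G=F; S=T; C=T; R=T; A=F; N=F

G XOR R XOR S = F XOR T XOR T = False ✓
N XOR R = F XOR T = True ✓
A XOR R = F XOR T = True ✓
C XOR G = T XOR F = True ✓
C XOR R XOR S = T XOR T XOR T = True ✓
A XOR C XOR S = F XOR T XOR T = False ✓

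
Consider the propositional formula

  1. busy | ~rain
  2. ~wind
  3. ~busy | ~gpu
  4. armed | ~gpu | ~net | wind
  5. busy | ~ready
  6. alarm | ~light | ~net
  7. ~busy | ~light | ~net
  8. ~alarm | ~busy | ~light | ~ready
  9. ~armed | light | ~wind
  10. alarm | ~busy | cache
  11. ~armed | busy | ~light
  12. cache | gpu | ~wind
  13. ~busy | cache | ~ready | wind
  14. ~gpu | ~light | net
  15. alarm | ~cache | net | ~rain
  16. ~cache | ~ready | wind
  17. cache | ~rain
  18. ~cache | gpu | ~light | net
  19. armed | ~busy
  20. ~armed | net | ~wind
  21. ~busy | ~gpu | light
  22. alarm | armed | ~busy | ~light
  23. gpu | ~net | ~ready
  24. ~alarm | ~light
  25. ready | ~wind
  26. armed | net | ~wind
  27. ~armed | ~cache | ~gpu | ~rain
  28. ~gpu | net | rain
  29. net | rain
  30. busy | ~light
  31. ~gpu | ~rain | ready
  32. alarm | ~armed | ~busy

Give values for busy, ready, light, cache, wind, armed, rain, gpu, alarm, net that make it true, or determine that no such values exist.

Unit clause (~wind) forces wind = False.
Set busy = True.
  then (~busy | ~gpu) forces gpu = False.
  then (armed | ~busy) forces armed = True.
  then (alarm | ~armed | ~busy) forces alarm = True.
  then (~alarm | ~light) forces light = False.
Try ready = True:
  (~busy | cache | ~ready | wind) forces cache = True.
  clause (~cache | ~ready | wind) is falsified — backtrack.
So ready = False.
Set cache = False.
  then (cache | ~rain) forces rain = False.
  then (net | rain) forces net = True.
All clauses satisfied.

busy = True; ready = False; light = False; cache = False; wind = False; armed = True; rain = False; gpu = False; alarm = True; net = True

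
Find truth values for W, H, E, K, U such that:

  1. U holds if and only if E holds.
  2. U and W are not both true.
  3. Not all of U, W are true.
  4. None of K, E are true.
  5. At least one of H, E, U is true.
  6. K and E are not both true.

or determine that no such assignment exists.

W: True, H: True, E: False, K: False, U: False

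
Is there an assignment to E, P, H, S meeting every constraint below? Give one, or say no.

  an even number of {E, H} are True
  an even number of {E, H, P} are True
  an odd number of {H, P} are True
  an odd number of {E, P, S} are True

E: True, P: False, H: True, S: False

{E, H}: 2 true → even ✓
{E, H, P}: 2 true → even ✓
{H, P}: 1 true → odd ✓
{E, P, S}: 1 true → odd ✓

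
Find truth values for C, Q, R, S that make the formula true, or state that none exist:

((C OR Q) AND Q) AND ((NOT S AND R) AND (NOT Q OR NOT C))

C: False, Q: True, R: True, S: False

  (C OR Q) AND Q = True
    C OR Q = True
  (NOT S AND R) AND (NOT Q OR NOT C) = True
    NOT S AND R = True
      NOT S = True
    NOT Q OR NOT C = True
      NOT Q = False
      NOT C = True
Both conjuncts True, so the formula holds.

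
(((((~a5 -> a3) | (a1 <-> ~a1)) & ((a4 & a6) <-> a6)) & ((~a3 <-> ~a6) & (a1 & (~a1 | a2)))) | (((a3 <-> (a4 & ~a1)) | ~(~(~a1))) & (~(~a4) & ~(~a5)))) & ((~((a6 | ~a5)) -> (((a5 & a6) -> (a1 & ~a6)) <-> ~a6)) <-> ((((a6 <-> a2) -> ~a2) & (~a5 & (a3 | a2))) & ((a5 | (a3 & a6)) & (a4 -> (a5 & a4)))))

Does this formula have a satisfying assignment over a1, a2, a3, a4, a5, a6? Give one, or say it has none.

No satisfying assignment exists.

Case a5 = True: the formula simplifies to ((((a4 & a6) <-> a6) & ((~a3 <-> ~a6) & (a1 & (~a1 | a2)))) | (((a3 <-> (a4 & ~a1)) | ~(~(~a1))) & ~(~a4))) & ~((~a6 -> ((a6 -> (a1 & ~a6)) <-> ~a6))).
  a6 = True: the conjunct ~((~a6 -> ((a6 -> (a1 & ~a6)) <-> ~a6))) becomes ~((False -> True)) = False.
  a6 = False: the conjunct ~((~a6 -> ((a6 -> (a1 & ~a6)) <-> ~a6))) becomes ~((True -> True)) = False.
Case a5 = False: the formula simplifies to (((a3 | (a1 <-> ~a1)) & ((a4 & a6) <-> a6)) & ((~a3 <-> ~a6) & (a1 & (~a1 | a2)))) & ((((a6 <-> a2) -> ~a2) & (a3 | a2)) & ((a3 & a6) & ~a4)).
  a3 = True: simplifies to (((a4 & a6) <-> a6) & (a6 & (a1 & (~a1 | a2)))) & (((a6 <-> a2) -> ~a2) & (a6 & ~a4)).
    a6 = True: simplifies to (a4 & (a1 & (~a1 | a2))) & ((a2 -> ~a2) & ~a4).
      a4 = True: the conjunct ~a4 is False.
      a4 = False: the conjunct a4 is False.
    a6 = False: the conjunct a6 is False.
  a3 = False: the conjunct a3 is False.
Both cases fail — unsatisfiable.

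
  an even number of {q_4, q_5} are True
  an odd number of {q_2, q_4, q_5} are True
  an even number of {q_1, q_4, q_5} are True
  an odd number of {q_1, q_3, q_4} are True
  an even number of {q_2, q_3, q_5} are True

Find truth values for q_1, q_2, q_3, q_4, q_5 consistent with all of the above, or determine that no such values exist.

q_1 = False, q_2 = True, q_3 = True, q_4 = False, q_5 = False

{q_4, q_5}: 0 true → even ✓
{q_2, q_4, q_5}: 1 true → odd ✓
{q_1, q_4, q_5}: 0 true → even ✓
{q_1, q_3, q_4}: 1 true → odd ✓
{q_2, q_3, q_5}: 2 true → even ✓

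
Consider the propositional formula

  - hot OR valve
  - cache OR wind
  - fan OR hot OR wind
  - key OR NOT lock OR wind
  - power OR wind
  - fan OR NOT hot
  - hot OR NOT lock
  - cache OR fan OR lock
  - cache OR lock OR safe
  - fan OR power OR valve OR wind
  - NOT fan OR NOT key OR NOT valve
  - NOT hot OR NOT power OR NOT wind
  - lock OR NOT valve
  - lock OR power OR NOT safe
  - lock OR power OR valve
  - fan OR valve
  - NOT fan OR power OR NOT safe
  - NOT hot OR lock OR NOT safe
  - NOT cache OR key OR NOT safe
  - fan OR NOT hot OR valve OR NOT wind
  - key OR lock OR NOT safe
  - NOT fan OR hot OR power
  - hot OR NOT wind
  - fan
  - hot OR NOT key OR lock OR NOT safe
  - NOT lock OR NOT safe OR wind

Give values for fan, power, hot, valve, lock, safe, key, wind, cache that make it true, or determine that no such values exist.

fan = True, power = True, hot = True, valve = False, lock = False, safe = False, key = False, wind = False, cache = True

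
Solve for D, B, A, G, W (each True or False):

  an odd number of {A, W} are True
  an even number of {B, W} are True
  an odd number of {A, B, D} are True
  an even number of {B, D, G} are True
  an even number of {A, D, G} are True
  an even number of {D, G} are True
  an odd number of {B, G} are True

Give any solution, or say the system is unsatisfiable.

No satisfying assignment exists.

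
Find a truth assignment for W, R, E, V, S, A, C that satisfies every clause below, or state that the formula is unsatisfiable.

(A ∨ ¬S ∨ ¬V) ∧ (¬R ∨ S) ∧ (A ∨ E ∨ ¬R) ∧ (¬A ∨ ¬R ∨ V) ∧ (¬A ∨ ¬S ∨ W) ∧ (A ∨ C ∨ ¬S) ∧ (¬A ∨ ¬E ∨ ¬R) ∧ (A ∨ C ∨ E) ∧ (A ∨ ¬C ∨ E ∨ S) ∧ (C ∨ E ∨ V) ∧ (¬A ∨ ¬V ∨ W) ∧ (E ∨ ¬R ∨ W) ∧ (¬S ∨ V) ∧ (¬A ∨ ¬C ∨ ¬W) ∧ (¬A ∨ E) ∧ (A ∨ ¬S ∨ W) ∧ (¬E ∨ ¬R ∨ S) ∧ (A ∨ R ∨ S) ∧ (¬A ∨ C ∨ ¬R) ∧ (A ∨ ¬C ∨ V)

Set W = False.
Try R = True:
  (¬R ∨ S) forces S = True.
  (¬A ∨ ¬S ∨ W) forces A = False.
  clause (A ∨ ¬S ∨ W) is falsified — backtrack.
So R = False.
Set E = True.
Try V = True:
  (¬A ∨ ¬V ∨ W) forces A = False.
  (A ∨ ¬S ∨ ¬V) forces S = False.
  clause (A ∨ R ∨ S) is falsified — backtrack.
So V = False.
  then (¬S ∨ V) forces S = False.
  then (A ∨ R ∨ S) forces A = True.
Set C = True.
All clauses satisfied.

W = False, R = False, E = True, V = False, S = False, A = True, C = True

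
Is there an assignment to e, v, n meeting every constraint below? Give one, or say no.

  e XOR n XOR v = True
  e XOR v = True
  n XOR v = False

e = True, v = False, n = False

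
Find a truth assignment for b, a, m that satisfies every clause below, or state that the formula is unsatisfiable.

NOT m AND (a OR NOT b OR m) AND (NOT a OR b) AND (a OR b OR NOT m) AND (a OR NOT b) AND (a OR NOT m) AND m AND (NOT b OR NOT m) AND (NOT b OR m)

Case m = True:
  Clause (NOT m) is falsified — contradiction.
Case m = False:
  Clause (m) is falsified — contradiction.
Both cases fail, so the formula is unsatisfiable.

No satisfying assignment exists.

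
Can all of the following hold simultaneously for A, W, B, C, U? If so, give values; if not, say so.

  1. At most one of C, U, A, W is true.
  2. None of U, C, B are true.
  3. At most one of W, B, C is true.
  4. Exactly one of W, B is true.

A: False, W: True, B: False, C: False, U: False

  (1) {C, U, A, W}: 1 true — at most one ✓
  (2) {U, C, B}: 0 true — none ✓
  (3) {W, B, C}: 1 true — at most one ✓
  (4) {W, B}: 1 true — exactly one ✓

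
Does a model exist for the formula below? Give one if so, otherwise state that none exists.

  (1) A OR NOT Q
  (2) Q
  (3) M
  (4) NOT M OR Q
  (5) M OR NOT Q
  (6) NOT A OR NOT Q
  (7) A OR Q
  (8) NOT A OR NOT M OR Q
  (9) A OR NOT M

The formula is unsatisfiable.

Case Q = True:
  (A OR NOT Q) forces A = True.
  Clause (NOT A OR NOT Q) is falsified — contradiction.
Case Q = False:
  Clause (Q) is falsified — contradiction.
Both cases fail, so the formula is unsatisfiable.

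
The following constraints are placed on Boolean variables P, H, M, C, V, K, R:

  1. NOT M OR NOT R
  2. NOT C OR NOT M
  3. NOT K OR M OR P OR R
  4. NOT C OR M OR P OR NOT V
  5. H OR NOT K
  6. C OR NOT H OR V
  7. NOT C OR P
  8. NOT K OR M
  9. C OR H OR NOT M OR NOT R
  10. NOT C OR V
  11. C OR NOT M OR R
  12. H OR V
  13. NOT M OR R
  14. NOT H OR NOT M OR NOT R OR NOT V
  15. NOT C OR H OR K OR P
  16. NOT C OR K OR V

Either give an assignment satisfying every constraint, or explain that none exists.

P = False, H = False, M = False, C = False, V = True, K = False, R = False

Set P = False.
  then (NOT C OR P) forces C = False.
Set H = False.
  then (H OR NOT K) forces K = False.
  then (H OR V) forces V = True.
Try M = True:
  (NOT M OR NOT R) forces R = False.
  clause (C OR NOT M OR R) is falsified — backtrack.
So M = False.
Set R = False.
All clauses satisfied.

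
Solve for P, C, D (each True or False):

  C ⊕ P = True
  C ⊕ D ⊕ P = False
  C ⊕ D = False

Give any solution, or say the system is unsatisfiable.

P = False, C = True, D = True

C ⊕ P = T ⊕ F = True ✓
C ⊕ D ⊕ P = T ⊕ T ⊕ F = False ✓
C ⊕ D = T ⊕ T = False ✓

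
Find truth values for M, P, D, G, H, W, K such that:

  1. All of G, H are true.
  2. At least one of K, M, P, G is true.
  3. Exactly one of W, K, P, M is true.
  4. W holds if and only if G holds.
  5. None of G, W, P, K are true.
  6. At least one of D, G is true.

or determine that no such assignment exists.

Unsatisfiable

Case G = True:
  Constraint (5) is violated (G=T) — contradiction.
Case G = False:
  Constraint (1) is violated (G=F) — contradiction.
Both cases fail — unsatisfiable.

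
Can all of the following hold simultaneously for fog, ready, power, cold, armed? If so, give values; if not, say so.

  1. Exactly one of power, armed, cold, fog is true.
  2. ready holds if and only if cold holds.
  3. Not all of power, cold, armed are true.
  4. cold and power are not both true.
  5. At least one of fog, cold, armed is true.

fog = True; ready = False; power = False; cold = False; armed = False

  (1) {power, armed, cold, fog}: 1 true — exactly one ✓
  (2) ready=F, cold=F — same ✓
  (3) {power, cold, armed}: 0/3 true — not all ✓
  (4) cold=F, power=F — not both ✓
  (5) {fog, cold, armed}: 1 true — at least one ✓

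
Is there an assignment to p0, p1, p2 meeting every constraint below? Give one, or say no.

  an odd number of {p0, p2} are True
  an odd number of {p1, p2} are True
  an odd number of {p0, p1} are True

Unsatisfiable — no assignment works.

Adding constraints 1, 2, 3 mod 2: every variable appears an even number of times on the left, so the left side is 0.
But the right sides sum to 1 (mod 2). 0 ≠ 1 — the system is inconsistent.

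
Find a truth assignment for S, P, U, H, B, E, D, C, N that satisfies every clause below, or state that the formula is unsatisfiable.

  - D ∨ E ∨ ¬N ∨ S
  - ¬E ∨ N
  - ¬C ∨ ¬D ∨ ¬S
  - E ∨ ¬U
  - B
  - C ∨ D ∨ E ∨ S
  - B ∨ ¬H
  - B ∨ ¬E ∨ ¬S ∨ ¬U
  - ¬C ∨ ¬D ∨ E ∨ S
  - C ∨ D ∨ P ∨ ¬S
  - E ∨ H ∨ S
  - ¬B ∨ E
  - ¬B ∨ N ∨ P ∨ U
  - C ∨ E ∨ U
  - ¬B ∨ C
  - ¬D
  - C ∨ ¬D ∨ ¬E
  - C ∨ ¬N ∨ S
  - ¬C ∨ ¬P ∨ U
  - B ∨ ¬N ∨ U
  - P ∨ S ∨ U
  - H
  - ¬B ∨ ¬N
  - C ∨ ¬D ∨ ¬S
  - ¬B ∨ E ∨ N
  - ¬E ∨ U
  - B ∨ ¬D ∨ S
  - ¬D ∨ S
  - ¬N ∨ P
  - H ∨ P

Unsatisfiable — no assignment works.

Case B = True:
  (¬B ∨ E) forces E = True.
  (¬E ∨ N) forces N = True.
  Clause (¬B ∨ ¬N) is falsified — contradiction.
Case B = False:
  Clause (B) is falsified — contradiction.
Both cases fail, so the formula is unsatisfiable.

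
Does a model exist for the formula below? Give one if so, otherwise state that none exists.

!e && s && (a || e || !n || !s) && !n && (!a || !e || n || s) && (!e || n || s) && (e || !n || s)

s = True, e = False, n = False, a = True

Unit clause (!e) forces e = False.
Unit clause (s) forces s = True.
Unit clause (!n) forces n = False.
Set a = True.
Check each clause:
  (!e): !e holds.
  (s): s holds.
  (a || e || !n || !s): a holds.
  (!n): !n holds.
  (!a || !e || n || s): !e holds.
  (!e || n || s): !e holds.
  (e || !n || s): !n holds.
All clauses satisfied.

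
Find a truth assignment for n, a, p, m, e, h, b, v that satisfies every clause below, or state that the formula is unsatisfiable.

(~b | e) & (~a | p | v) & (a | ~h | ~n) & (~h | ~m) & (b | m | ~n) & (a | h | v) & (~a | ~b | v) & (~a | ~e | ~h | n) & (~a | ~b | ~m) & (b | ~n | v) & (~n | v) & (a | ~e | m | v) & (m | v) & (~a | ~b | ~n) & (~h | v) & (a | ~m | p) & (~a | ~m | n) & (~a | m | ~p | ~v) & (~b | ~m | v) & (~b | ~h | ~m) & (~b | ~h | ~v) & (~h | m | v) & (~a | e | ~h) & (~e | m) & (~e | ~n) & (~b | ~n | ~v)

Set n = True.
  then (~n | v) forces v = True.
  then (~e | ~n) forces e = False.
  then (~b | ~n | ~v) forces b = False.
  then (b | m | ~n) forces m = True.
  then (~h | ~m) forces h = False.
Set a = True.
Set p = True.
All clauses satisfied.

n: True; a: True; p: True; m: True; e: False; h: False; b: False; v: True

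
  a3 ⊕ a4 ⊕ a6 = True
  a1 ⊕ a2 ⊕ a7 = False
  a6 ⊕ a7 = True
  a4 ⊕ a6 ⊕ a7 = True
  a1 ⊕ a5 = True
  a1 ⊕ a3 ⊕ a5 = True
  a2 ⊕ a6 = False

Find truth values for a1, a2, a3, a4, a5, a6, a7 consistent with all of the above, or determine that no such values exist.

a1 = True, a2 = True, a3 = False, a4 = False, a5 = False, a6 = True, a7 = False

a3 ⊕ a4 ⊕ a6 = F ⊕ F ⊕ T = True ✓
a1 ⊕ a2 ⊕ a7 = T ⊕ T ⊕ F = False ✓
a6 ⊕ a7 = T ⊕ F = True ✓
a4 ⊕ a6 ⊕ a7 = F ⊕ T ⊕ F = True ✓
a1 ⊕ a5 = T ⊕ F = True ✓
a1 ⊕ a3 ⊕ a5 = T ⊕ F ⊕ F = True ✓
a2 ⊕ a6 = T ⊕ T = False ✓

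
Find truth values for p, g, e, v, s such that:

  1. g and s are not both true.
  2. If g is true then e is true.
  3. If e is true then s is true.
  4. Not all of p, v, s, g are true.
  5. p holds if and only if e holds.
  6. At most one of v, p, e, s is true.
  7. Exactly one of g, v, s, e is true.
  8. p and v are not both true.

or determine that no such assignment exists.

p=F, g=F, e=F, v=T, s=F

  (1) g=F, s=F — not both ✓
  (2) g=F ⇒ e: vacuous ✓
  (3) e=F ⇒ s: vacuous ✓
  (4) {p, v, s, g}: 1/4 true — not all ✓
  (5) p=F, e=F — same ✓
  (6) {v, p, e, s}: 1 true — at most one ✓
  (7) {g, v, s, e}: 1 true — exactly one ✓
  (8) p=F, v=T — not both ✓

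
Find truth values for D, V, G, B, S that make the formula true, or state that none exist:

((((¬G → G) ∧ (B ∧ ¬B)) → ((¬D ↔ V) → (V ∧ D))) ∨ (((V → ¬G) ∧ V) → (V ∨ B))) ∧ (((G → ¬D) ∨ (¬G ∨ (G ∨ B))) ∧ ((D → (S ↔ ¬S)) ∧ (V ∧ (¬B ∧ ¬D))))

D = False; V = True; G = False; B = False; S = True

  (((¬G → G) ∧ (B ∧ ¬B)) → ((¬D ↔ V) → (V ∧ D))) ∨ (((V → ¬G) ∧ V) → (V ∨ B)) = True
    ((¬G → G) ∧ (B ∧ ¬B)) → ((¬D ↔ V) → (V ∧ D)) = True
      (¬G → G) ∧ (B ∧ ¬B) = False
        ¬G → G = False
          ¬G = True
        B ∧ ¬B = False
          ¬B = True
      (¬D ↔ V) → (V ∧ D) = False
        ¬D ↔ V = True
          ¬D = True
        V ∧ D = False
    ((V → ¬G) ∧ V) → (V ∨ B) = True
      (V → ¬G) ∧ V = True
        V → ¬G = True
          ¬G = True
      V ∨ B = True
  ((G → ¬D) ∨ (¬G ∨ (G ∨ B))) ∧ ((D → (S ↔ ¬S)) ∧ (V ∧ (¬B ∧ ¬D))) = True
    (G → ¬D) ∨ (¬G ∨ (G ∨ B)) = True
      G → ¬D = True
        ¬D = True
      ¬G ∨ (G ∨ B) = True
        ¬G = True
        G ∨ B = False
    (D → (S ↔ ¬S)) ∧ (V ∧ (¬B ∧ ¬D)) = True
      D → (S ↔ ¬S) = True
        S ↔ ¬S = False
          ¬S = False
      V ∧ (¬B ∧ ¬D) = True
        ¬B ∧ ¬D = True
          ¬B = True
          ¬D = True
Both conjuncts True, so the formula holds.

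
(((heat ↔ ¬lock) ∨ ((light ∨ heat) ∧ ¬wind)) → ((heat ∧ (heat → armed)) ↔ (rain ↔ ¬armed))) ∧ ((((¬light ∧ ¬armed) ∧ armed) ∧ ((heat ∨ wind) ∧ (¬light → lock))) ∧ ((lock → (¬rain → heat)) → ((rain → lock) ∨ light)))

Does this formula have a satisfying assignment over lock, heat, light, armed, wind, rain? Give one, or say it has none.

UNSATISFIABLE

Case armed = True: the conjunct ¬armed is False.
Case armed = False: the conjunct armed is False.
Both cases fail — unsatisfiable.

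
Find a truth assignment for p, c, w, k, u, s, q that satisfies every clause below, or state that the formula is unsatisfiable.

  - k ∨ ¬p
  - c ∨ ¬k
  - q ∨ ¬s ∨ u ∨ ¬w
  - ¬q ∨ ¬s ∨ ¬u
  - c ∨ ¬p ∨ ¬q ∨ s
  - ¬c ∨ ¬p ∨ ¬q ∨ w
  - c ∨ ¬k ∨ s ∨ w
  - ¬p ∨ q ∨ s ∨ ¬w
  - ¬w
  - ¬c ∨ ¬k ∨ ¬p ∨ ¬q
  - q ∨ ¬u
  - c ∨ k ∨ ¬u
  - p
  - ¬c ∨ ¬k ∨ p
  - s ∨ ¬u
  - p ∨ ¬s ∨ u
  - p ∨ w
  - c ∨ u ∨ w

Unit clause (¬w) forces w = False.
Unit clause (p) forces p = True.
In (k ∨ ¬p) only k is left, so k = True.
In (c ∨ ¬k) only c is left, so c = True.
In (¬c ∨ ¬p ∨ ¬q ∨ w) only ¬q is left, so q = False.
In (q ∨ ¬u) only ¬u is left, so u = False.
Set s = False.
All clauses satisfied.

p=T, c=T, w=F, k=T, u=F, s=F, q=F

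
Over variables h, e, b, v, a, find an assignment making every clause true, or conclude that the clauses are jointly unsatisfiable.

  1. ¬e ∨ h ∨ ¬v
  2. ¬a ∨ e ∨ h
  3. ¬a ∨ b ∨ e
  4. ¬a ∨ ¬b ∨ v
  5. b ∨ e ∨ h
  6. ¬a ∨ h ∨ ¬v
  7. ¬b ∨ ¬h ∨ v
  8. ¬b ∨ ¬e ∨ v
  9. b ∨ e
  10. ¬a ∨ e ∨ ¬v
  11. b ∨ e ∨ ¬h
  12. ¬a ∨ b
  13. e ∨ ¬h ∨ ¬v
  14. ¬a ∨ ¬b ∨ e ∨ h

h = True, e = True, b = False, v = False, a = False

Set h = True.
Try e = False:
  (b ∨ e) forces b = True.
  (¬b ∨ ¬h ∨ v) forces v = True.
  clause (e ∨ ¬h ∨ ¬v) is falsified — backtrack.
So e = True.
Set b = False.
  then (¬a ∨ b) forces a = False.
Set v = False.
All clauses satisfied.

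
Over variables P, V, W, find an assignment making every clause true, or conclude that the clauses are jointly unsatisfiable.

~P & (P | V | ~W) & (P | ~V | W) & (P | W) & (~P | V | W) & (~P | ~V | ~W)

P: False; V: True; W: True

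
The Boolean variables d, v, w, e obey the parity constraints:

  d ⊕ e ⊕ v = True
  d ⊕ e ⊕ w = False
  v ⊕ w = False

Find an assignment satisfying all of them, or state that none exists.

Unsatisfiable — no assignment works.

Adding constraints 1, 2, 3 mod 2: every variable appears an even number of times on the left, so the left side is 0.
But the right sides sum to 1 (mod 2). 0 ≠ 1 — the system is inconsistent.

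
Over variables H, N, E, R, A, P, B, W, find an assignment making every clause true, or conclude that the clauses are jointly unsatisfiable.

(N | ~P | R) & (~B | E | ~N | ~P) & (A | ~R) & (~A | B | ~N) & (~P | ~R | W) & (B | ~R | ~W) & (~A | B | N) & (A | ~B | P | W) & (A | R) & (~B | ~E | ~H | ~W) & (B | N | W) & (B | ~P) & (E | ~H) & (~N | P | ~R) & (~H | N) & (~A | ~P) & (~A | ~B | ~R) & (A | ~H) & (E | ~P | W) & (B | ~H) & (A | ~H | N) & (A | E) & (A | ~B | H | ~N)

H = True; N = True; E = True; R = False; A = True; P = False; B = True; W = False

Set H = True.
  then (E | ~H) forces E = True.
  then (~H | N) forces N = True.
  then (A | ~H) forces A = True.
  then (B | ~H) forces B = True.
  then (~B | ~E | ~H | ~W) forces W = False.
  then (~A | ~P) forces P = False.
  then (~A | ~B | ~R) forces R = False.
All clauses satisfied.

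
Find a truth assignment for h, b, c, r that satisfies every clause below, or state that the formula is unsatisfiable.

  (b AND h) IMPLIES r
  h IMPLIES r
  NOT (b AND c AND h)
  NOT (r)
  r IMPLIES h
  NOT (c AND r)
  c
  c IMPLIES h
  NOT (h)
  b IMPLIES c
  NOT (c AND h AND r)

Case c = True:
  (NOT h) forces h = False.
  Clause (NOT c OR h) is falsified — contradiction.
Case c = False:
  Clause (c) is falsified — contradiction.
Both cases fail, so the formula is unsatisfiable.

No satisfying assignment exists.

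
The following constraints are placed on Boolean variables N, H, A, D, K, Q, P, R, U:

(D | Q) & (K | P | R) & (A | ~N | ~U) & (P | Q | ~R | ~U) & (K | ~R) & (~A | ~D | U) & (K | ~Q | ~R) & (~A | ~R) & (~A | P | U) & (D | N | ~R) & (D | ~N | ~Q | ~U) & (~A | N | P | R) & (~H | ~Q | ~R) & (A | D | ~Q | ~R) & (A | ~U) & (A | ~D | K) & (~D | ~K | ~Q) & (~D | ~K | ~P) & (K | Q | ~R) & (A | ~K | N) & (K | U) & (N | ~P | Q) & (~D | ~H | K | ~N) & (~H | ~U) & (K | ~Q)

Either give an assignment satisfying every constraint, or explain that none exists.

Set N = True.
Set H = True.
  then (~H | ~U) forces U = False.
  then (K | U) forces K = True.
Set A = False.
Set D = True.
  then (~D | ~K | ~Q) forces Q = False.
  then (~D | ~K | ~P) forces P = False.
Set R = True.
All clauses satisfied.

N=T, H=T, A=F, D=T, K=T, Q=F, P=F, R=T, U=F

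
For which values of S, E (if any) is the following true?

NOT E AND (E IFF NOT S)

S=T, E=F

  NOT E = True
  E IFF NOT S = True
    NOT S = False
Both conjuncts True, so the formula holds.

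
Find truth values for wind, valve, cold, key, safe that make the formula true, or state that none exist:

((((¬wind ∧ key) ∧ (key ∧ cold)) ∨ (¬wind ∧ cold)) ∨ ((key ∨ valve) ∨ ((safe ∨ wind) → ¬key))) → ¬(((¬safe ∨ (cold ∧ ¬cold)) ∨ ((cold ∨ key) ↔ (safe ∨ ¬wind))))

wind=F, valve=F, cold=F, key=F, safe=T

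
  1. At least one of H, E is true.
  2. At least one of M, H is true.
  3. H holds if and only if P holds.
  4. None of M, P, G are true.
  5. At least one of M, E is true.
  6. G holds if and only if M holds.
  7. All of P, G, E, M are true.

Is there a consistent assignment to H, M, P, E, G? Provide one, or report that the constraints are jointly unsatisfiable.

UNSATISFIABLE

Case M = True:
  Constraint (4) is violated (M=T) — contradiction.
Case M = False:
  Constraint (7) is violated (M=F) — contradiction.
Both cases fail — unsatisfiable.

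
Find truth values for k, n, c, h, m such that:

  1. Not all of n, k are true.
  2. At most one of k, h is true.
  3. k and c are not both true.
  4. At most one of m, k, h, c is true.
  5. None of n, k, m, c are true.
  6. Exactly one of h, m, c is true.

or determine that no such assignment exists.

k = False, n = False, c = False, h = True, m = False

  (1) {n, k}: 0/2 true — not all ✓
  (2) {k, h}: 1 true — at most one ✓
  (3) k=F, c=F — not both ✓
  (4) {m, k, h, c}: 1 true — at most one ✓
  (5) {n, k, m, c}: 0 true — none ✓
  (6) {h, m, c}: 1 true — exactly one ✓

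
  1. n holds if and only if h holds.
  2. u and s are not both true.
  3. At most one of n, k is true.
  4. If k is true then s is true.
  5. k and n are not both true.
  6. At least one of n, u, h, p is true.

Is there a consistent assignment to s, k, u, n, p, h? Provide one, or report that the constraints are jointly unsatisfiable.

s=F, k=F, u=T, n=F, p=T, h=F

  (1) n=F, h=F — same ✓
  (2) u=T, s=F — not both ✓
  (3) {n, k}: 0 true — at most one ✓
  (4) k=F ⇒ s: vacuous ✓
  (5) k=F, n=F — not both ✓
  (6) {n, u, h, p}: 2 true — at least one ✓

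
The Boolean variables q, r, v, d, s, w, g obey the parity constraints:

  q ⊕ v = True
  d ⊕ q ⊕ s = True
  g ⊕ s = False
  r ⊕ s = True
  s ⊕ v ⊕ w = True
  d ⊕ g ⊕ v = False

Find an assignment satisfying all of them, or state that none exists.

q = True, r = True, v = False, d = False, s = False, w = True, g = False

q ⊕ v = T ⊕ F = True ✓
d ⊕ q ⊕ s = F ⊕ T ⊕ F = True ✓
g ⊕ s = F ⊕ F = False ✓
r ⊕ s = T ⊕ F = True ✓
s ⊕ v ⊕ w = F ⊕ F ⊕ T = True ✓
d ⊕ g ⊕ v = F ⊕ F ⊕ F = False ✓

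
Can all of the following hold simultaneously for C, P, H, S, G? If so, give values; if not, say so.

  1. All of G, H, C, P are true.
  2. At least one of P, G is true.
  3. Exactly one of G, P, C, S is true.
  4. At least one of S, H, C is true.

Unsatisfiable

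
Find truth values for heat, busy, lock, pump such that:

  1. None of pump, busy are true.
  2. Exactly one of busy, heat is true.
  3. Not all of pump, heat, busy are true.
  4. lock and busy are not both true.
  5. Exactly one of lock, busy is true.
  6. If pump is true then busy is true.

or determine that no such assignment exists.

heat = True; busy = False; lock = True; pump = False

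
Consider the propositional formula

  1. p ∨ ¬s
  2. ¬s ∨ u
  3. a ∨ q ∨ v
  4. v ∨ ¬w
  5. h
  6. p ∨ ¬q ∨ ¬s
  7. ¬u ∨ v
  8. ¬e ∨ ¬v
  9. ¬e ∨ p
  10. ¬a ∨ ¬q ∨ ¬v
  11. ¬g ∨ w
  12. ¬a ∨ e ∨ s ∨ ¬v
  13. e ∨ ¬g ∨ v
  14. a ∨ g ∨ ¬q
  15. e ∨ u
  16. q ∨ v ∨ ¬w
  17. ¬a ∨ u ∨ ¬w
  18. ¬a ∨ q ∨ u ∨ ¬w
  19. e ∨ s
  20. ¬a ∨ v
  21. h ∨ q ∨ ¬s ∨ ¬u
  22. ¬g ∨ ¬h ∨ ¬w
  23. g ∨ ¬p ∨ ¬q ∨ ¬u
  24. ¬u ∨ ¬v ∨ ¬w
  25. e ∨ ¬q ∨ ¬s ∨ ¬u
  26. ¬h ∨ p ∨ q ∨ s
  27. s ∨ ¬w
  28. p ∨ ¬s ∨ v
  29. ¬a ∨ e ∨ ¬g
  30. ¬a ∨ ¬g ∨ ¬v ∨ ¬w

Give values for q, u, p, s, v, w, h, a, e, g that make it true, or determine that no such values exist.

Unit clause (h) forces h = True.
Set q = False.
Set u = True.
  then (¬u ∨ v) forces v = True.
  then (¬e ∨ ¬v) forces e = False.
  then (e ∨ s) forces s = True.
  then (¬u ∨ ¬v ∨ ¬w) forces w = False.
  then (p ∨ ¬s) forces p = True.
  then (¬g ∨ w) forces g = False.
Set a = False.
All clauses satisfied.

q = False, u = True, p = True, s = True, v = True, w = False, h = True, a = False, e = False, g = False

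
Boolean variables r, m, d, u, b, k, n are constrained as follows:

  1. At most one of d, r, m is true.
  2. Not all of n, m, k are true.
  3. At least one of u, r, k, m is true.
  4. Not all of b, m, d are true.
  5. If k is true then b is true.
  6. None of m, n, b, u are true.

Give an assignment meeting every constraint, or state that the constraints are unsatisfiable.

r=T, m=F, d=F, u=F, b=F, k=F, n=F

  (1) {d, r, m}: 1 true — at most one ✓
  (2) {n, m, k}: 0/3 true — not all ✓
  (3) {u, r, k, m}: 1 true — at least one ✓
  (4) {b, m, d}: 0/3 true — not all ✓
  (5) k=F ⇒ b: vacuous ✓
  (6) {m, n, b, u}: 0 true — none ✓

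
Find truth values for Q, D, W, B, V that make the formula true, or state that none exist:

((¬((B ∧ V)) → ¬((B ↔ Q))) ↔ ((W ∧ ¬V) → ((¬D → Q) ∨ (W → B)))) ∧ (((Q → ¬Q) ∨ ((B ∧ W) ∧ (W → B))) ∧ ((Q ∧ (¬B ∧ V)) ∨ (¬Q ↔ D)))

Q = False, D = True, W = True, B = True, V = False

  (¬((B ∧ V)) → ¬((B ↔ Q))) ↔ ((W ∧ ¬V) → ((¬D → Q) ∨ (W → B))) = True
    ¬((B ∧ V)) → ¬((B ↔ Q)) = True
      ¬((B ∧ V)) = True
        B ∧ V = False
      ¬((B ↔ Q)) = True
        B ↔ Q = False
    (W ∧ ¬V) → ((¬D → Q) ∨ (W → B)) = True
      W ∧ ¬V = True
        ¬V = True
      (¬D → Q) ∨ (W → B) = True
        ¬D → Q = True
          ¬D = False
        W → B = True
  ((Q → ¬Q) ∨ ((B ∧ W) ∧ (W → B))) ∧ ((Q ∧ (¬B ∧ V)) ∨ (¬Q ↔ D)) = True
    (Q → ¬Q) ∨ ((B ∧ W) ∧ (W → B)) = True
      Q → ¬Q = True
        ¬Q = True
      (B ∧ W) ∧ (W → B) = True
        B ∧ W = True
        W → B = True
    (Q ∧ (¬B ∧ V)) ∨ (¬Q ↔ D) = True
      Q ∧ (¬B ∧ V) = False
        ¬B ∧ V = False
          ¬B = False
      ¬Q ↔ D = True
        ¬Q = True
Both conjuncts True, so the formula holds.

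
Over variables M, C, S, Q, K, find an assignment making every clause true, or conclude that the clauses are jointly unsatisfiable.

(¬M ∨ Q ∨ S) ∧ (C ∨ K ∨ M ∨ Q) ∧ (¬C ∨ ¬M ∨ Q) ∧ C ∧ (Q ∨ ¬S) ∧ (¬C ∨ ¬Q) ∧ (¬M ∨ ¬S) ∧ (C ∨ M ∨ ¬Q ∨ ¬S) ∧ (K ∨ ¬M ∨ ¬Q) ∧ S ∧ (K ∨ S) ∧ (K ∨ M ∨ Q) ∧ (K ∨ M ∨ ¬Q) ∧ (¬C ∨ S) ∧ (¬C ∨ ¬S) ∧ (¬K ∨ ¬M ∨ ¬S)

Case S = True:
  (C) forces C = True.
  Clause (¬C ∨ ¬S) is falsified — contradiction.
Case S = False:
  Clause (S) is falsified — contradiction.
Both cases fail, so the formula is unsatisfiable.

UNSATISFIABLE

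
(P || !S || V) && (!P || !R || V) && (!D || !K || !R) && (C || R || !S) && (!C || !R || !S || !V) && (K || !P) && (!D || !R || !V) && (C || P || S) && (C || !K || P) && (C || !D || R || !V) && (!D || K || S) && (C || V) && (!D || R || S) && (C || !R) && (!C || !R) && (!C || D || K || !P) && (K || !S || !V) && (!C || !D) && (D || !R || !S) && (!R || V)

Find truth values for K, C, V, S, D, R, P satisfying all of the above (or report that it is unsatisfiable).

K = False; C = True; V = False; S = False; D = False; R = False; P = False

Set K = False.
  then (K || !P) forces P = False.
Set C = True.
  then (!C || !R) forces R = False.
  then (!C || !D) forces D = False.
Set V = False.
  then (P || !S || V) forces S = False.
All clauses satisfied.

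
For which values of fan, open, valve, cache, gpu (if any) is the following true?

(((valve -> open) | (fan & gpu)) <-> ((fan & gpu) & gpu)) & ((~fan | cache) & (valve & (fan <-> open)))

fan = False; open = False; valve = True; cache = True; gpu = True

  ((valve -> open) | (fan & gpu)) <-> ((fan & gpu) & gpu) = True
    (valve -> open) | (fan & gpu) = False
      valve -> open = False
      fan & gpu = False
    (fan & gpu) & gpu = False
      fan & gpu = False
  (~fan | cache) & (valve & (fan <-> open)) = True
    ~fan | cache = True
      ~fan = True
    valve & (fan <-> open) = True
      fan <-> open = True
Both conjuncts True, so the formula holds.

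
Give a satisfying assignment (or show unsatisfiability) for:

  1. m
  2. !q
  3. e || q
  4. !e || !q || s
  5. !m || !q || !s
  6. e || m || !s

Unit clause (m) forces m = True.
Unit clause (!q) forces q = False.
In (e || q) only e is left, so e = True.
Set s = False.
All clauses satisfied.

m=T; q=F; s=F; e=T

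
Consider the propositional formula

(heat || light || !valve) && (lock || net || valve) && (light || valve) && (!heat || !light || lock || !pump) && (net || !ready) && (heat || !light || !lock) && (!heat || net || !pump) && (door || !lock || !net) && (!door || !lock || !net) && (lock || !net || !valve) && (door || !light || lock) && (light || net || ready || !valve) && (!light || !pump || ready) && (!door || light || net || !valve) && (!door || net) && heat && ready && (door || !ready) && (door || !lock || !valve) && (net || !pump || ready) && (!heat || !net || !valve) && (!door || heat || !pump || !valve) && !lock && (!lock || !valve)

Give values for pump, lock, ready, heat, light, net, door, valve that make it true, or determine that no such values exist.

pump: False, lock: False, ready: True, heat: True, light: True, net: True, door: True, valve: False

Unit clause (heat) forces heat = True.
Unit clause (ready) forces ready = True.
In (door || !ready) only door is left, so door = True.
Unit clause (!lock) forces lock = False.
In (net || !ready) only net is left, so net = True.
In (lock || !net || !valve) only !valve is left, so valve = False.
In (light || valve) only light is left, so light = True.
In (!heat || !light || lock || !pump) only !pump is left, so pump = False.
All clauses satisfied.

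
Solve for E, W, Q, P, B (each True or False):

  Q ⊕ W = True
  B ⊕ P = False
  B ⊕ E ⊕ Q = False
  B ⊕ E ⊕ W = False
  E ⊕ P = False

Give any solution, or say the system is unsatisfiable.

Unsatisfiable — no assignment works.

Adding constraints 1, 3, 4 mod 2: every variable appears an even number of times on the left, so the left side is 0.
But the right sides sum to 1 (mod 2). 0 ≠ 1 — the system is inconsistent.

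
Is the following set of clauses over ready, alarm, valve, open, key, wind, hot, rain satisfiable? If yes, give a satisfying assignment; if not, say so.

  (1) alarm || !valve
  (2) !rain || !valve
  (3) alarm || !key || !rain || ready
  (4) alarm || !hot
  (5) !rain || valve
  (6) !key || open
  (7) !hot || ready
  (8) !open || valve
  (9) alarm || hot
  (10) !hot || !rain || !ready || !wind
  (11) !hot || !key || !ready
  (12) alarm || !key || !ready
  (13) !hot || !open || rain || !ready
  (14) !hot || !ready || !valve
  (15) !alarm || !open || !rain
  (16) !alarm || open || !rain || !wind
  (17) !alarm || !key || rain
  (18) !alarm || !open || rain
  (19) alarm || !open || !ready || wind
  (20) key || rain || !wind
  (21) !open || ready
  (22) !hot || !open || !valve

Set ready = True.
Try alarm = False:
  (alarm || !valve) forces valve = False.
  (alarm || !hot) forces hot = False.
  clause (alarm || hot) is falsified — backtrack.
So alarm = True.
Set valve = False.
  then (!rain || valve) forces rain = False.
  then (!open || valve) forces open = False.
  then (!alarm || !key || rain) forces key = False.
  then (key || rain || !wind) forces wind = False.
Set hot = False.
All clauses satisfied.

ready = True, alarm = True, valve = False, open = False, key = False, wind = False, hot = False, rain = False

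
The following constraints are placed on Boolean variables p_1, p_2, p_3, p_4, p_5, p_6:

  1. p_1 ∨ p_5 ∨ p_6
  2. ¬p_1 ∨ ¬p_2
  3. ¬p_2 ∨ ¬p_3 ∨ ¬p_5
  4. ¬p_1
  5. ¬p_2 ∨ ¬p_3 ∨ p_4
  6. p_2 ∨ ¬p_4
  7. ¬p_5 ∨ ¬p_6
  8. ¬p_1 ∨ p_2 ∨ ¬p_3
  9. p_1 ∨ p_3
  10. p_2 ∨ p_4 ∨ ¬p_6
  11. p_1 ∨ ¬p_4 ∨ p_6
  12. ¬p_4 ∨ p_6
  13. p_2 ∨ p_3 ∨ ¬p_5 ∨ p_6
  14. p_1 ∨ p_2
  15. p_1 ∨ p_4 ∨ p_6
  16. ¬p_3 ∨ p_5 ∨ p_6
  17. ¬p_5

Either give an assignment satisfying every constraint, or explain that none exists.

Unit clause (¬p_1) forces p_1 = False.
In (p_1 ∨ p_3) only p_3 is left, so p_3 = True.
In (p_1 ∨ p_2) only p_2 is left, so p_2 = True.
Unit clause (¬p_5) forces p_5 = False.
In (p_1 ∨ p_5 ∨ p_6) only p_6 is left, so p_6 = True.
In (¬p_2 ∨ ¬p_3 ∨ p_4) only p_4 is left, so p_4 = True.
All clauses satisfied.

p_1 = False; p_2 = True; p_3 = True; p_4 = True; p_5 = False; p_6 = True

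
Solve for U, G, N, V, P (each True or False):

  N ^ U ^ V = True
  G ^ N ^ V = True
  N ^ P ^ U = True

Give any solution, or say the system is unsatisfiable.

U = True, G = True, N = False, V = False, P = False

N ^ U ^ V = F ^ T ^ F = True ✓
G ^ N ^ V = T ^ F ^ F = True ✓
N ^ P ^ U = F ^ F ^ T = True ✓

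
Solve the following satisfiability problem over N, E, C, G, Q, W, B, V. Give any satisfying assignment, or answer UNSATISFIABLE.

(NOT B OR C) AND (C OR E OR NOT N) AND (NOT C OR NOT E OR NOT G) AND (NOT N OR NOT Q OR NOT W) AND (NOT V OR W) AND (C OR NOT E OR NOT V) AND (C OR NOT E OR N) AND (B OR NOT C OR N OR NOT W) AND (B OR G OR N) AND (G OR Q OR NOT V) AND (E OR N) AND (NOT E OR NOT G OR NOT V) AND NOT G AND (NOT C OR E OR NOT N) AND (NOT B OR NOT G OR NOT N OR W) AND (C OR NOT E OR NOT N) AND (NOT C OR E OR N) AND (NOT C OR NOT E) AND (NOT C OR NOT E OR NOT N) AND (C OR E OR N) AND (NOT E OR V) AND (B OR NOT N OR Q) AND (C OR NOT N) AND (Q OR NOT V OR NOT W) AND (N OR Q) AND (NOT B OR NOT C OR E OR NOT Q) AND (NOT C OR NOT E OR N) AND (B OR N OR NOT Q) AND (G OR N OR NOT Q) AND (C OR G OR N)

No satisfying assignment exists.

Case N = True:
  (NOT G) forces G = False.
  (C OR NOT N) forces C = True.
  (NOT C OR E OR NOT N) forces E = True.
  Clause (NOT C OR NOT E) is falsified — contradiction.
Case N = False:
  (E OR N) forces E = True.
  (C OR NOT E OR N) forces C = True.
  Clause (NOT C OR NOT E) is falsified — contradiction.
Both cases fail, so the formula is unsatisfiable.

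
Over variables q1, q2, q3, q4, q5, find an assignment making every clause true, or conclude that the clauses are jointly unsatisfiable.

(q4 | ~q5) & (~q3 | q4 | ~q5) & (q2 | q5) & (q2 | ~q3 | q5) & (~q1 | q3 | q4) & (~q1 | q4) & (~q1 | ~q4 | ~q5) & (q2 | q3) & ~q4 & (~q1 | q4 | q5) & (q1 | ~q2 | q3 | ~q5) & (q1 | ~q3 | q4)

q1 = False, q2 = True, q3 = False, q4 = False, q5 = False

Unit clause (~q4) forces q4 = False.
In (q4 | ~q5) only ~q5 is left, so q5 = False.
In (q2 | q5) only q2 is left, so q2 = True.
In (~q1 | q4) only ~q1 is left, so q1 = False.
In (q1 | ~q3 | q4) only ~q3 is left, so q3 = False.
All clauses satisfied.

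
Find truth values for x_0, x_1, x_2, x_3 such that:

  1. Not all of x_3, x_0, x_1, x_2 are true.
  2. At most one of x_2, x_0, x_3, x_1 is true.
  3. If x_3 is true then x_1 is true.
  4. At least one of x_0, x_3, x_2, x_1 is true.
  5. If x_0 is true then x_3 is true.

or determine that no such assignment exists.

x_0: False, x_1: True, x_2: False, x_3: False

  (1) {x_3, x_0, x_1, x_2}: 1/4 true — not all ✓
  (2) {x_2, x_0, x_3, x_1}: 1 true — at most one ✓
  (3) x_3=F ⇒ x_1: vacuous ✓
  (4) {x_0, x_3, x_2, x_1}: 1 true — at least one ✓
  (5) x_0=F ⇒ x_3: vacuous ✓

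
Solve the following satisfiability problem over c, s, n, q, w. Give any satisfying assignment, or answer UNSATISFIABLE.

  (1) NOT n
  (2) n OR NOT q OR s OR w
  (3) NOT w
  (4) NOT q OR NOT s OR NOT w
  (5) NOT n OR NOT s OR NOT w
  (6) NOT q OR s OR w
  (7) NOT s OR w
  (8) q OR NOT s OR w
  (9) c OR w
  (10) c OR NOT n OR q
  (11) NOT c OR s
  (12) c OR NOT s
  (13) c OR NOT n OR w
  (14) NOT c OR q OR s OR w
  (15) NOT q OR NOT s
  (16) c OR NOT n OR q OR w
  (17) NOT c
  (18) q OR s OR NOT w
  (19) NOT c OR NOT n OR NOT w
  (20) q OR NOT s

Case c = True:
  Clause (NOT c) is falsified — contradiction.
Case c = False:
  (NOT n) forces n = False.
  (NOT w) forces w = False.
  Clause (c OR w) is falsified — contradiction.
Both cases fail, so the formula is unsatisfiable.

Unsatisfiable — no assignment works.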